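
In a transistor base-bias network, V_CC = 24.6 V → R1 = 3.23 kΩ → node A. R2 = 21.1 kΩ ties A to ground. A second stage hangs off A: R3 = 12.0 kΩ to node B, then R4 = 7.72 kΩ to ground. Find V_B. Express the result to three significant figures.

V_B ≈ 7.31 V

Looking into the second stage from A: R3 + R4 = 19.72 kΩ appears in parallel with R2.
Effective lower resistance at A: R2 ‖ 19.72 = 10.19 kΩ.
First divider: V_A = V_CC · 10.19/(3.23 + 10.19) = 18.68 V.
Stage 2 is unloaded, so V_B = V_A · R4/(R3+R4) = 18.68 × 7.72/19.72 = 7.313 V.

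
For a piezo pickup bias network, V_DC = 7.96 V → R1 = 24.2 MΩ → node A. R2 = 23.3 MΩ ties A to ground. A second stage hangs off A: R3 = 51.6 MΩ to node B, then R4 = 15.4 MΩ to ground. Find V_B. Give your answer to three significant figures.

V_B ≈ 0.762 V

The second stage (R3 + R4 = 67.00 MΩ) loads node A in parallel with R2.
R2 ‖ (R3+R4) = 17.29 MΩ.
V_A = 7.96 × 17.29/(24.2 + 17.29) = 3.317 V.
V_B = V_A × 0.2299 = 0.7624 V.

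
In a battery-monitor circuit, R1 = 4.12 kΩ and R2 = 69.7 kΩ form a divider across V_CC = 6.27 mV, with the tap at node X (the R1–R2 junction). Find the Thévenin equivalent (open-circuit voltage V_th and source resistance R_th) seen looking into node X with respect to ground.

V_th ≈ 5.92 mV, R_th ≈ 3.89 kΩ

V_th is the unloaded tap voltage: V_CC · R2/(R1+R2) = 6.27 × 0.9442 = 5.920 mV.
With V_CC suppressed (replaced by a short), R_th = R1 ‖ R2 = (4.120 × 69.7)/(4.120 + 69.7) = 3.890 kΩ.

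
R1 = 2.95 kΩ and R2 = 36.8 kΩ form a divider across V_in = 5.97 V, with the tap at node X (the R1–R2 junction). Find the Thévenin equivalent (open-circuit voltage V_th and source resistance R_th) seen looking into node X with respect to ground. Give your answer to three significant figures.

With X open, the divider is unloaded: V_th = 5.97 × 36.8/39.75 = 5.527 V.
With V_in suppressed (replaced by a short), R_th = R1 ‖ R2 = (2.950 × 36.8)/(2.950 + 36.8) = 2.731 kΩ.

V_th ≈ 5.53 V, R_th ≈ 2.73 kΩ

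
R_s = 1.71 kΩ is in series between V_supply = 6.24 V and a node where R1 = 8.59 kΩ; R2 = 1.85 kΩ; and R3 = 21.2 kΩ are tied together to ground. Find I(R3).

Combine the parallel branches: R_p = (1/8.59 + 1/1.85 + 1/21.2)⁻¹ = 1.420 kΩ.
V_A by voltage divider: V_A = 6.24 × 1.420/(1.71 + 1.420) = 2.831 V.
Branch current I = V_A/R3 = 2.831/21.2 = 0.1335 mA.

I ≈ 0.134 mA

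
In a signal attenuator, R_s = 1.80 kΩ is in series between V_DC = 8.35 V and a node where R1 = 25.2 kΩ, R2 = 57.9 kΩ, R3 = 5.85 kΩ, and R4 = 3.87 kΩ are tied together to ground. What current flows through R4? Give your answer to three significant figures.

Equivalent of the parallel group: R_p = 2.056 kΩ.
Node voltage V_A = V_DC · R_p/(R_s + R_p) = 8.35 × 0.5332 = 4.453 V.
I(R4) = V_A / R4 = 4.453/3.87 = 1.151 mA.

I ≈ 1.15 mA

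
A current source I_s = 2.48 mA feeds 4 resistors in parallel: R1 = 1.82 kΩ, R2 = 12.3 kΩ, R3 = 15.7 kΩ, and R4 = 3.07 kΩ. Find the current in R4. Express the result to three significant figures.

I ≈ 0.792 mA

Total conductance ΣG = 1/1.82 + 1/12.3 + 1/15.7 + 1/3.07 = 1.020 (units of 1/kΩ).
R4 takes the fraction G_k/ΣG = 0.3257/1.020 = 0.3193, so I = 2.48 × 0.3193 = 0.7918 mA.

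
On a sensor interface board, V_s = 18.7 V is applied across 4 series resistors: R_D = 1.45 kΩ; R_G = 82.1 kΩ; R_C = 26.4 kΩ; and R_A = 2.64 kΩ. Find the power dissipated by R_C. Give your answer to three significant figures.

ΣR = 112.6 kΩ → I = 18.7/112.6 = 0.1661 mA.
V(R_C) = I·R = 4.385 V; P = V·I = 4.385 × 0.1661 = 0.7283 mW.

P ≈ 0.728 mW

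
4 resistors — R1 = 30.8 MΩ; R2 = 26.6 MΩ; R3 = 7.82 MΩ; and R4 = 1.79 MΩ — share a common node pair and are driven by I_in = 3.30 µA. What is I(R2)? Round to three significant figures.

Conductances: ΣG = 1/30.8 + 1/26.6 + 1/7.82 + 1/1.79 = 0.7566 (1/MΩ).
R2 takes the fraction G_k/ΣG = 0.03759/0.7566 = 0.04969, so I = 3.30 × 0.04969 = 0.1640 µA.

I ≈ 0.164 µA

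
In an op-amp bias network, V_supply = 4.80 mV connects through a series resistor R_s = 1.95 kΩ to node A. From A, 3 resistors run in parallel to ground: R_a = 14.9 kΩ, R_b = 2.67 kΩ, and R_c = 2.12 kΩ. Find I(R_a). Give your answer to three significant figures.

Parallel bank: R_p = 1/(1/14.9 + 1/2.67 + 1/2.12) = 1.095 kΩ.
V_A by voltage divider: V_A = 4.80 × 1.095/(1.95 + 1.095) = 1.726 mV.
I(R_a) = V_A / R_a = 1.726/14.9 = 0.1158 µA.
(Equivalently: I_total = 1.576 µA, then current-divider fraction G_k/ΣG = 0.07348.)

I ≈ 0.116 µA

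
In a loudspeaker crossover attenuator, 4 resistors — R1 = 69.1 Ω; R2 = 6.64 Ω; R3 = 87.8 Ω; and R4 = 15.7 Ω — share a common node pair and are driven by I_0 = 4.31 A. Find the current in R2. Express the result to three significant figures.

ΣG = 1/69.1 + 1/6.64 + 1/87.8 + 1/15.7 = 0.2402.
Current divider: I(R2) = I_0 · G_k/ΣG = 4.31 × (0.1506/0.2402) = 4.31 × 0.6271 = 2.703 A.

I ≈ 2.70 A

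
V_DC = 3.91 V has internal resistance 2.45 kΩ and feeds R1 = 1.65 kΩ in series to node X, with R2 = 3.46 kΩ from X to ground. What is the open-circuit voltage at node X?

R1' = 2.45 + 1.65 = 4.100 kΩ (source resistance + R1).
With X open, the divider is unloaded: V_th = 3.91 × 3.46/7.560 = 1.789 V.

V_th ≈ 1.79 V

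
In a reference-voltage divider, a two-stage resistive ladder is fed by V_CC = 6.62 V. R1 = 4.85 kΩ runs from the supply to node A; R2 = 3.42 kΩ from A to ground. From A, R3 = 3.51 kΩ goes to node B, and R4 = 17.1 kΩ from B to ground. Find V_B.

Looking into the second stage from A: R3 + R4 = 20.61 kΩ appears in parallel with R2.
Effective lower resistance at A: R2 ‖ 20.61 = 2.933 kΩ.
So V_A = 6.62 × 0.3769 = 2.495 V.
Then the unloaded second divider: V_B = V_A × R4/(R3+R4) = 2.495 × 0.8297 = 2.070 V.

V_B ≈ 2.07 V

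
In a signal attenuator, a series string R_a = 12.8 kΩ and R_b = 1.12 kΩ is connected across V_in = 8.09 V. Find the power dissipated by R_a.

P ≈ 4.32 mW

Series current I = V_in/ΣR = 8.09/13.92 = 0.5812 mA.
V(R_a) = I·R = 7.439 V; P = V·I = 7.439 × 0.5812 = 4.323 mW.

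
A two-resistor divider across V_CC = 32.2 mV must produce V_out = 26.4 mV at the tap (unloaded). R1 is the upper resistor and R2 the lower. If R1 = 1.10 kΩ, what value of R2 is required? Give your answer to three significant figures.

V_out/V_CC = R2/(R1+R2) = 0.8199.
Rearranging, R2 = R1·k/(1−k) = 1.10 × 4.552 = 5.007 kΩ.

R2 ≈ 5.01 kΩ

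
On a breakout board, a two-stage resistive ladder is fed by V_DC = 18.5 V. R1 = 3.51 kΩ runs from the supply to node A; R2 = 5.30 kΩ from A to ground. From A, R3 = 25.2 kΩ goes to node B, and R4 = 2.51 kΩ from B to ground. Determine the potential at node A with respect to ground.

V_A ≈ 10.3 V

The second stage (R3 + R4 = 27.71 kΩ) loads node A in parallel with R2.
Effective lower resistance at A: R2 ‖ 27.71 = 4.449 kΩ.
So V_A = 18.5 × 0.5590 = 10.34 V.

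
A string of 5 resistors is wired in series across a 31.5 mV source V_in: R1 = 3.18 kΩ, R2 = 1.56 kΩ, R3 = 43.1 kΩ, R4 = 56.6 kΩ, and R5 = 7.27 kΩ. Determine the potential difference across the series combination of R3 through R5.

Total series resistance ΣR = 3.18 + 1.56 + 43.1 + 56.6 + 7.27 = 111.7 kΩ.
R_{R3..R5} = 43.1 + 56.6 + 7.27 = 107.0 kΩ.
By the voltage-divider rule, V = 31.5 × 107.0/111.7 = 30.16 mV.

V ≈ 30.2 mV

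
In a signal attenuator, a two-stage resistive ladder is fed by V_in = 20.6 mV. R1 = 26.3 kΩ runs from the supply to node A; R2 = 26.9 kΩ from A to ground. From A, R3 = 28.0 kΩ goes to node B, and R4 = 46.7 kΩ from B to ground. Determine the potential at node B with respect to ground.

Node A sees R2 in parallel with the series input of stage 2, R3 + R4 = 74.70 kΩ.
R2 ‖ (R3+R4) = 19.78 kΩ.
First divider: V_A = V_in · 19.78/(26.3 + 19.78) = 8.842 mV.
Then the unloaded second divider: V_B = V_A × R4/(R3+R4) = 8.842 × 0.6252 = 5.528 mV.

V_B ≈ 5.53 mV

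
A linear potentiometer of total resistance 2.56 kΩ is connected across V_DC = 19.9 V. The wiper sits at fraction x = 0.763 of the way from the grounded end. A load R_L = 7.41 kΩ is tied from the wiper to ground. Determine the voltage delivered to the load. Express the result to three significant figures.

V_out ≈ 14.3 V

Lower segment x·R_p = 1.953 kΩ; upper segment (1−x)·R_p = 0.6067 kΩ.
Lower segment in parallel with the load: 1.953 ‖ 7.41 = 1.546 kΩ.
V_out = 19.9 × 1.546/(0.6067 + 1.546) = 14.29 V.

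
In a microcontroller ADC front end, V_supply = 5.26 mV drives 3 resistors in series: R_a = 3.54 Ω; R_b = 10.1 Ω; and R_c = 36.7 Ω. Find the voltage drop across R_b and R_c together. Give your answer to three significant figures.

V ≈ 4.89 mV

Series total: ΣR = 3.54 + 10.1 + 36.7 = 50.34 Ω.
R_{R_b..R_c} = 10.1 + 36.7 = 46.80 Ω.
By the voltage-divider rule, V = 5.26 × 46.80/50.34 = 4.890 mV.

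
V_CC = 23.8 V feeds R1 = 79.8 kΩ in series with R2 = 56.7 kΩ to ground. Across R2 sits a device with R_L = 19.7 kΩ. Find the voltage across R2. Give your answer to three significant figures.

The load sits in parallel with R2, giving an effective lower resistance R2' = R2·R_L/(R2+R_L) = 14.62 kΩ.
Voltage divider with the loaded lower leg: V_out = 23.8 × 14.62/(79.8 + 14.62) = 23.8 × 0.1548 = 3.685 V.

V_out ≈ 3.69 V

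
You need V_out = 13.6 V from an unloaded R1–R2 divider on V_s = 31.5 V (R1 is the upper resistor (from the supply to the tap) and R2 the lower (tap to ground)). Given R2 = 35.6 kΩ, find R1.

The divider ratio is R2/(R1+R2) = 13.6/31.5 = 0.4317.
Rearranging, R1 = R2·(1−k)/k = 35.6 × 1.316 = 46.86 kΩ.

R1 ≈ 46.9 kΩ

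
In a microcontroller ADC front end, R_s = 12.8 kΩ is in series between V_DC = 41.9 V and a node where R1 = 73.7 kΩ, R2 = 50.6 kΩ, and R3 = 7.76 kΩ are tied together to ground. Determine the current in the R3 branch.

Equivalent of the parallel group: R_p = 6.165 kΩ.
V_A by voltage divider: V_A = 41.9 × 6.165/(12.8 + 6.165) = 13.62 V.
Branch current I = V_A/R3 = 13.62/7.76 = 1.755 mA.
(Check via current divider: I_total = 2.209 mA; share G_k/ΣG = 0.7945 → same result.)

I ≈ 1.76 mA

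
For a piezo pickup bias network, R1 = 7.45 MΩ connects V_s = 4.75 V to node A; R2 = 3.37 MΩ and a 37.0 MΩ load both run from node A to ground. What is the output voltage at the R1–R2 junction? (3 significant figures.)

R2 ‖ R_L = (3.37 × 37.0)/(3.37 + 37.0) = 3.089 MΩ.
Then V_out = V_s · R2'/(R1 + R2') = 4.75 × 3.089/10.54 = 1.392 V.

V_out ≈ 1.39 V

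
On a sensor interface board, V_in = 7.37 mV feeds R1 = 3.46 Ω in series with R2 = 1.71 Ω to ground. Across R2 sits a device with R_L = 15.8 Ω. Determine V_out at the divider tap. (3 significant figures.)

First combine the lower leg with the load: R2 ‖ R_L = 1.543 Ω.
Voltage divider with the loaded lower leg: V_out = 7.37 × 1.543/(3.46 + 1.543) = 7.37 × 0.3084 = 2.273 mV.

V_out ≈ 2.27 mV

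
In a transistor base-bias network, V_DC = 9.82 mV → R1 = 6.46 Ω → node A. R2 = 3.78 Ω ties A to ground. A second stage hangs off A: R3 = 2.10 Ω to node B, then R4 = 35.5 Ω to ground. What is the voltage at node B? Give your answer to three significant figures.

Looking into the second stage from A: R3 + R4 = 37.60 Ω appears in parallel with R2.
Effective lower resistance at A: R2 ‖ 37.60 = 3.435 Ω.
V_A = 9.82 × 3.435/(6.46 + 3.435) = 3.409 mV.
V_B = V_A × 0.9441 = 3.218 mV.

V_B ≈ 3.22 mV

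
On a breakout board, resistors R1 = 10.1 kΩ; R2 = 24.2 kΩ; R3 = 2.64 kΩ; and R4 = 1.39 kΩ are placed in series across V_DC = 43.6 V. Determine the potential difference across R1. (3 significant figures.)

ΣR = 10.1 + 24.2 + 2.64 + 1.39 = 38.33 kΩ.
Voltage divider: V = V_DC · (10.10 / 38.33) = 43.6 × 0.2635 = 11.49 V.

V ≈ 11.5 V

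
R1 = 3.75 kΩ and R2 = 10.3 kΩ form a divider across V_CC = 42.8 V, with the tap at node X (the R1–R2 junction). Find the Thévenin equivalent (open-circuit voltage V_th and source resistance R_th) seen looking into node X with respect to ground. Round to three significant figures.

V_th ≈ 31.4 V, R_th ≈ 2.75 kΩ

With X open, the divider is unloaded: V_th = 42.8 × 10.3/14.05 = 31.38 V.
Zeroing V_CC shorts the top of R1 to ground, so R_th = R1 ‖ R2 = 2.749 kΩ.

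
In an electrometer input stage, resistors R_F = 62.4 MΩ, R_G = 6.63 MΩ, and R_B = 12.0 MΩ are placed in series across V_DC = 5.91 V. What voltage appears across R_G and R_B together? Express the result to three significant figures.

ΣR = 62.4 + 6.63 + 12.0 = 81.03 MΩ.
R_{R_G..R_B} = 6.63 + 12.0 = 18.63 MΩ.
By the voltage-divider rule, V = 5.91 × 18.63/81.03 = 1.359 V.

V ≈ 1.36 V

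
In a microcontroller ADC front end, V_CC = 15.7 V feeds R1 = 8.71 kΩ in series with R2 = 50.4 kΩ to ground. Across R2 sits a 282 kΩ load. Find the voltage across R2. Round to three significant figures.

First combine the lower leg with the load: R2 ‖ R_L = 42.76 kΩ.
Now apply the divider: V_out = 15.7 × 0.8308 = 13.04 V.
(Unloaded it would be 13.4 V; the load pulls it down.)

V_out ≈ 13.0 V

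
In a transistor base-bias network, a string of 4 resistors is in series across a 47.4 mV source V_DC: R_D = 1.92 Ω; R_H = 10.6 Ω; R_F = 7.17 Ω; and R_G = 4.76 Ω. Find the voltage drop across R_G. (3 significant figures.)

V ≈ 9.23 mV

Total series resistance ΣR = 1.92 + 10.6 + 7.17 + 4.76 = 24.45 Ω.
By the voltage-divider rule, V = 47.4 × 4.760/24.45 = 9.228 mV.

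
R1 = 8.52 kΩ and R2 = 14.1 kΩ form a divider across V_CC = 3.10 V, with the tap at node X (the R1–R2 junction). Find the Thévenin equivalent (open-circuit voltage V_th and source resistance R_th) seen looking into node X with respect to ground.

V_th ≈ 1.93 V, R_th ≈ 5.31 kΩ

With X open, the divider is unloaded: V_th = 3.10 × 14.1/22.62 = 1.932 V.
With V_CC suppressed (replaced by a short), R_th = R1 ‖ R2 = (8.520 × 14.1)/(8.520 + 14.1) = 5.311 kΩ.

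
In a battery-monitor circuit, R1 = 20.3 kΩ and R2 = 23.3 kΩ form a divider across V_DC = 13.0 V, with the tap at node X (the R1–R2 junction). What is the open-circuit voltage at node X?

Open-circuit (no load on X): V_th = V_DC · R2/(R1 + R2) = 13.0 × 23.3/(20.30 + 23.3) = 6.947 V.

V_th ≈ 6.95 V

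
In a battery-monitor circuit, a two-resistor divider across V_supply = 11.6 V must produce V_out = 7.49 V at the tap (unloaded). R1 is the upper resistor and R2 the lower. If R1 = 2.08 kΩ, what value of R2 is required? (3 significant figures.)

V_out/V_supply = R2/(R1+R2) = 0.6457.
Rearranging, R2 = R1·k/(1−k) = 2.08 × 1.822 = 3.791 kΩ.

R2 ≈ 3.79 kΩ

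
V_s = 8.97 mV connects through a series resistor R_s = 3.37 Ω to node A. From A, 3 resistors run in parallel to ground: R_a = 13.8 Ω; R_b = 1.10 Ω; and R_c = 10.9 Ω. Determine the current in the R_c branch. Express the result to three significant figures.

I ≈ 0.178 mA

Equivalent of the parallel group: R_p = 0.9317 Ω.
V_A by voltage divider: V_A = 8.97 × 0.9317/(3.37 + 0.9317) = 1.943 mV.
Branch current I = V_A/R_c = 1.943/10.9 = 0.1782 mA.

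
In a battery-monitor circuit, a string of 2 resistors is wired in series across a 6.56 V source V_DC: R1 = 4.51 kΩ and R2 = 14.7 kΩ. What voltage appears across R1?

Total series resistance ΣR = 4.51 + 14.7 = 19.21 kΩ.
Voltage divider: V = V_DC · (4.510 / 19.21) = 6.56 × 0.2348 = 1.540 V.

V ≈ 1.54 V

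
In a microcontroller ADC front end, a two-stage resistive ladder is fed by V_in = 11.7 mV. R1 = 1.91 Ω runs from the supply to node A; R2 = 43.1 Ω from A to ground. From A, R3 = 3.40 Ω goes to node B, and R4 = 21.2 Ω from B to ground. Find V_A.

Node A sees R2 in parallel with the series input of stage 2, R3 + R4 = 24.60 Ω.
R2 ‖ (R3+R4) = 15.66 Ω.
So V_A = 11.7 × 0.8913 = 10.43 mV.

V_A ≈ 10.4 mV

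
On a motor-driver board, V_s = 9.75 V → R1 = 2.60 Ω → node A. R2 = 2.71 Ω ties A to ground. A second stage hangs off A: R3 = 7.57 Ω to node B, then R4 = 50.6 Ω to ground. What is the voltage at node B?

Node A sees R2 in parallel with the series input of stage 2, R3 + R4 = 58.17 Ω.
R2 ‖ (R3+R4) = 2.589 Ω.
V_A = 9.75 × 2.589/(2.60 + 2.589) = 4.865 V.
V_B = V_A × 0.8699 = 4.232 V.

V_B ≈ 4.23 V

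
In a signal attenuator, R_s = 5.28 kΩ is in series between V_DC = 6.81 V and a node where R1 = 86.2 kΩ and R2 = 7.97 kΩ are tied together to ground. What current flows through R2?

Combine the parallel branches: R_p = (1/86.2 + 1/7.97)⁻¹ = 7.295 kΩ.
V_A = 6.81 × 7.295/12.58 = 3.951 V.
I(R2) = V_A / R2 = 3.951/7.97 = 0.4957 mA.

I ≈ 0.496 mA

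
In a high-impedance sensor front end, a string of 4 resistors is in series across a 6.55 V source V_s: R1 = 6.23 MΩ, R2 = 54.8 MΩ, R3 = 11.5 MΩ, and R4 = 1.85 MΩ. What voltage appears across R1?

V ≈ 0.549 V

Total series resistance ΣR = 6.23 + 54.8 + 11.5 + 1.85 = 74.38 MΩ.
Voltage divider: V = V_s · (6.230 / 74.38) = 6.55 × 0.08376 = 0.5486 V.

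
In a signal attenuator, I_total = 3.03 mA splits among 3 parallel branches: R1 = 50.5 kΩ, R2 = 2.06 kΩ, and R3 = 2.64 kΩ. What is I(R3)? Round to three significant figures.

I ≈ 1.30 mA

ΣG = 1/50.5 + 1/2.06 + 1/2.64 = 0.8840.
R3 takes the fraction G_k/ΣG = 0.3788/0.8840 = 0.4285, so I = 3.03 × 0.4285 = 1.298 mA.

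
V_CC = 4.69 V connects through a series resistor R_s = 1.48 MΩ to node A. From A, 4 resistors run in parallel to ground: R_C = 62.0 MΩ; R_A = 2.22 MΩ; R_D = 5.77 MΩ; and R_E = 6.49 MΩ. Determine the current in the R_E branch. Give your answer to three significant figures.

Combine the parallel branches: R_p = (1/62.0 + 1/2.22 + 1/5.77 + 1/6.49)⁻¹ = 1.259 MΩ.
Node voltage V_A = V_CC · R_p/(R_s + R_p) = 4.69 × 0.4598 = 2.156 V.
Branch current I = V_A/R_E = 2.156/6.49 = 0.3322 µA.

I ≈ 0.332 µA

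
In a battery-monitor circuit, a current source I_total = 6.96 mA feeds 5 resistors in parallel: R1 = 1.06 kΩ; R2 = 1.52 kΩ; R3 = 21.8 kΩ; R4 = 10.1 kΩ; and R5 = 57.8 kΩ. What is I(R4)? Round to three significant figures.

ΣG = 1/1.06 + 1/1.52 + 1/21.8 + 1/10.1 + 1/57.8 = 1.763.
Current divider: I(R4) = I_total · G_k/ΣG = 6.96 × (0.09901/1.763) = 6.96 × 0.05614 = 0.3908 mA.

I ≈ 0.391 mA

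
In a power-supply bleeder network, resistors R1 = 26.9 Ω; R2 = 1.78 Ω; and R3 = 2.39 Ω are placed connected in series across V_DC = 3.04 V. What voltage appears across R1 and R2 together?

Series total: ΣR = 26.9 + 1.78 + 2.39 = 31.07 Ω.
R_{R1..R2} = 26.9 + 1.78 = 28.68 Ω.
V = V_DC · R/ΣR = 3.04 × 0.9231 = 2.806 V.

V ≈ 2.81 V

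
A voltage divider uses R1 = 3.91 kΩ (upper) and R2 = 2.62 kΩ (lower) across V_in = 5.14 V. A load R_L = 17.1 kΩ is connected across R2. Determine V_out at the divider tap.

V_out ≈ 1.89 V

The load sits in parallel with R2, giving an effective lower resistance R2' = R2·R_L/(R2+R_L) = 2.272 kΩ.
Now apply the divider: V_out = 5.14 × 0.3675 = 1.889 V.
(Unloaded it would be 2.06 V; the load pulls it down.)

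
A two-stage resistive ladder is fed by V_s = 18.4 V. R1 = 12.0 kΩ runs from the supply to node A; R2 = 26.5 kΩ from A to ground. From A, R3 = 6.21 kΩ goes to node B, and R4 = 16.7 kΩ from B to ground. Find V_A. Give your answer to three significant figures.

Node A sees R2 in parallel with the series input of stage 2, R3 + R4 = 22.91 kΩ.
Effective lower resistance at A: R2 ‖ 22.91 = 12.29 kΩ.
So V_A = 18.4 × 0.5059 = 9.309 V.

V_A ≈ 9.31 V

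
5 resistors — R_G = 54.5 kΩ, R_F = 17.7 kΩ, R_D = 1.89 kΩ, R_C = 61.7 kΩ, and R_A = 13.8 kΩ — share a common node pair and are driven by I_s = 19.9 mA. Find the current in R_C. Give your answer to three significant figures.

I ≈ 0.466 mA

Total conductance ΣG = 1/54.5 + 1/17.7 + 1/1.89 + 1/61.7 + 1/13.8 = 0.6926 (units of 1/kΩ).
By the current-divider rule, I = I_s · G_k/ΣG = 19.9 × 0.02340 = 0.4657 mA.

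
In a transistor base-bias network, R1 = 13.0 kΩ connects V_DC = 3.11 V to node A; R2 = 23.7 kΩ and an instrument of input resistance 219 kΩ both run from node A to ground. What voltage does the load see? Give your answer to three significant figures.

V_out ≈ 1.93 V

R2 ‖ R_L = (23.7 × 219)/(23.7 + 219) = 21.39 kΩ.
Now apply the divider: V_out = 3.11 × 0.6219 = 1.934 V.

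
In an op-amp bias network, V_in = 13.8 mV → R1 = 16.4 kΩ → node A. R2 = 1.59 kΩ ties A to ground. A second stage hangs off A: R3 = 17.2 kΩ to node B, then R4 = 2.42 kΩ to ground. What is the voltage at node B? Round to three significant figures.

V_B ≈ 0.140 mV

The second stage (R3 + R4 = 19.62 kΩ) loads node A in parallel with R2.
Effective lower resistance at A: R2 ‖ 19.62 = 1.471 kΩ.
First divider: V_A = V_in · 1.471/(16.4 + 1.471) = 1.136 mV.
Stage 2 is unloaded, so V_B = V_A · R4/(R3+R4) = 1.136 × 2.42/19.62 = 0.1401 mV.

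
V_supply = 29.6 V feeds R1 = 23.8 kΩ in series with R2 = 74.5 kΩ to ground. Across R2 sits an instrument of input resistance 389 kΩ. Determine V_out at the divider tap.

V_out ≈ 21.4 V

First combine the lower leg with the load: R2 ‖ R_L = 62.53 kΩ.
Now apply the divider: V_out = 29.6 × 0.7243 = 21.44 V.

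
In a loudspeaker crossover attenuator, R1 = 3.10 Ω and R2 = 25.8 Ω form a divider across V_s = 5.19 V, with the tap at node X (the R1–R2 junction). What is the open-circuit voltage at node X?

With X open, the divider is unloaded: V_th = 5.19 × 25.8/28.90 = 4.633 V.

V_th ≈ 4.63 V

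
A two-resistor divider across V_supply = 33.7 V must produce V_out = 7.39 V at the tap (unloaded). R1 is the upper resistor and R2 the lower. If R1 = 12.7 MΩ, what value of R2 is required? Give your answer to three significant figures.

The divider ratio is R2/(R1+R2) = 7.39/33.7 = 0.2193.
R2 = R1 · 0.2193/(1 − 0.2193) = 3.567 MΩ.

R2 ≈ 3.57 MΩ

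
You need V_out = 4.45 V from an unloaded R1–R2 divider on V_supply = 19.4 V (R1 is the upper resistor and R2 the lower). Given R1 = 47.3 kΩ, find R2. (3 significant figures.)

R2 ≈ 14.1 kΩ

V_out/V_supply = R2/(R1+R2) = 0.2294.
So R2 = R1 · V_out/(V_supply − V_out) = 47.3 × 4.45/(19.4 − 4.45) = 47.3 × 0.2977 = 14.08 kΩ.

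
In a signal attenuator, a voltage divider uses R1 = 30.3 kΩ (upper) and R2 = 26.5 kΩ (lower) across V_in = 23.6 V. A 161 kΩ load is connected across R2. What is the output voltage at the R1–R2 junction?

First combine the lower leg with the load: R2 ‖ R_L = 22.75 kΩ.
Voltage divider with the loaded lower leg: V_out = 23.6 × 22.75/(30.3 + 22.75) = 23.6 × 0.4289 = 10.12 V.

V_out ≈ 10.1 V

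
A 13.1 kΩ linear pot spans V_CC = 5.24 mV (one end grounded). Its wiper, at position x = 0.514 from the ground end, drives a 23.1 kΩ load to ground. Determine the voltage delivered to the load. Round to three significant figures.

Split the track: R_lower = x·R_p = 6.733 kΩ, R_upper = (1−x)·R_p = 6.367 kΩ.
Lower segment in parallel with the load: 6.733 ‖ 23.1 = 5.214 kΩ.
Then V_out = V_CC · 5.214/(6.367 + 5.214) = 2.359 mV.
(Unloaded: V_out = x·V_CC = 2.69 mV.)

V_out ≈ 2.36 mV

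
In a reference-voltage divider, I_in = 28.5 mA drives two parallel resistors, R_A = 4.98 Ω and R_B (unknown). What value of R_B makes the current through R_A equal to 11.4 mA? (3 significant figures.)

R_B ≈ 3.32 Ω

Two-branch current divider: I_A = I_in · R_B/(R_A + R_B).
With f = 0.4000, R_B = R_A · f/(1−f) = 4.98 × 0.6667 = 3.320 Ω.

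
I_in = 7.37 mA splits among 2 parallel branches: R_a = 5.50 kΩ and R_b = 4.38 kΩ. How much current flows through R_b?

Two-branch current divider: I_k = I_in · R_other/(R_1 + R_2).
I(R_b) = 7.37 × 5.50/(5.50 + 4.38) = 7.37 × 0.5567 = 4.103 mA.

I ≈ 4.10 mA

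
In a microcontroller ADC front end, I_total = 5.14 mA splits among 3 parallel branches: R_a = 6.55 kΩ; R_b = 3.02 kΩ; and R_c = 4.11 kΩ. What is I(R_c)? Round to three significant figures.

ΣG = 1/6.55 + 1/3.02 + 1/4.11 = 0.7271.
Current divider: I(R_c) = I_total · G_k/ΣG = 5.14 × (0.2433/0.7271) = 5.14 × 0.3346 = 1.720 mA.

I ≈ 1.72 mA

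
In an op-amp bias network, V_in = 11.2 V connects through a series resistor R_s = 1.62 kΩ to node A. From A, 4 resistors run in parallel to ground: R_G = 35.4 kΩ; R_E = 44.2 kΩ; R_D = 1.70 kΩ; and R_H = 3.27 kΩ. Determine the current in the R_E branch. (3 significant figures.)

Parallel bank: R_p = 1/(1/35.4 + 1/44.2 + 1/1.70 + 1/3.27) = 1.058 kΩ.
V_A by voltage divider: V_A = 11.2 × 1.058/(1.62 + 1.058) = 4.426 V.
Branch current I = V_A/R_E = 4.426/44.2 = 0.1001 mA.

I ≈ 0.100 mA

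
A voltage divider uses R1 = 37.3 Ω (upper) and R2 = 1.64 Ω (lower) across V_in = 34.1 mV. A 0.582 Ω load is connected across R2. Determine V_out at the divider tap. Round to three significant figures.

V_out ≈ 0.388 mV

First combine the lower leg with the load: R2 ‖ R_L = 0.4296 Ω.
Voltage divider with the loaded lower leg: V_out = 34.1 × 0.4296/(37.3 + 0.4296) = 34.1 × 0.01139 = 0.3882 mV.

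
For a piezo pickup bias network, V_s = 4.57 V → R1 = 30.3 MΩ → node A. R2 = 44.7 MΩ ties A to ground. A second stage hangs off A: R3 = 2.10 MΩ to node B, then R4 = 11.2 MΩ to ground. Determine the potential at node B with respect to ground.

V_B ≈ 0.973 V

The second stage (R3 + R4 = 13.30 MΩ) loads node A in parallel with R2.
Effective lower resistance at A: R2 ‖ 13.30 = 10.25 MΩ.
First divider: V_A = V_s · 10.25/(30.3 + 10.25) = 1.155 V.
Stage 2 is unloaded, so V_B = V_A · R4/(R3+R4) = 1.155 × 11.2/13.30 = 0.9728 V.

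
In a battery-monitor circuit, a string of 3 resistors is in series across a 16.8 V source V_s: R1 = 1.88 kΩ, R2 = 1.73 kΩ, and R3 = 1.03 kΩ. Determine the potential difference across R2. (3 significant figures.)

V ≈ 6.26 V

Total series resistance ΣR = 1.88 + 1.73 + 1.03 = 4.640 kΩ.
V = V_s · R/ΣR = 16.8 × 0.3728 = 6.264 V.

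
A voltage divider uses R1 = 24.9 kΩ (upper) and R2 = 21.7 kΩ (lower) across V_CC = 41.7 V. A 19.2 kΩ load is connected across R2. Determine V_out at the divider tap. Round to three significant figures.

V_out ≈ 12.1 V

R2 ‖ R_L = (21.7 × 19.2)/(21.7 + 19.2) = 10.19 kΩ.
Voltage divider with the loaded lower leg: V_out = 41.7 × 10.19/(24.9 + 10.19) = 41.7 × 0.2903 = 12.11 V.
(Unloaded it would be 19.4 V; the load pulls it down.)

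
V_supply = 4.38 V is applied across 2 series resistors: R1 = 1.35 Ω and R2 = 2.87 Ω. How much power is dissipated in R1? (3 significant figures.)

P ≈ 1.45 W

Series current I = V_supply/ΣR = 4.38/4.220 = 1.038 A.
V(R1) = I·R = 1.401 V; P = V·I = 1.401 × 1.038 = 1.454 W.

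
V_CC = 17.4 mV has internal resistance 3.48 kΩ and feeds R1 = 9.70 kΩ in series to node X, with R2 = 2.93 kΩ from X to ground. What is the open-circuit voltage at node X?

R1' = 3.48 + 9.70 = 13.18 kΩ (source resistance + R1).
Open-circuit (no load on X): V_th = V_CC · R2/(R1' + R2) = 17.4 × 2.93/(13.18 + 2.93) = 3.165 mV.

V_th ≈ 3.16 mV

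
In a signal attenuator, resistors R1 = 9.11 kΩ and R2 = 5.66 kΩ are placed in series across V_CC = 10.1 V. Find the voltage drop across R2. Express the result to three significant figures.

V ≈ 3.87 V

ΣR = 9.11 + 5.66 = 14.77 kΩ.
Voltage divider: V = V_CC · (5.660 / 14.77) = 10.1 × 0.3832 = 3.870 V.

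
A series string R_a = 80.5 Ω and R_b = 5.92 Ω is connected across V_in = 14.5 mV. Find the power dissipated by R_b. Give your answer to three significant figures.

P ≈ 0.167 µW

The common current is I = 14.5/86.42 = 0.1678 mA.
P = I²R = 0.02815 × 5.92 = 0.1667 µW.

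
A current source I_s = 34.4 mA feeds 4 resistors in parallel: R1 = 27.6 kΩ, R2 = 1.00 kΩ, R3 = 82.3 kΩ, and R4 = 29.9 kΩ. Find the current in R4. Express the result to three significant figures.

I ≈ 1.06 mA

ΣG = 1/27.6 + 1/1.00 + 1/82.3 + 1/29.9 = 1.082.
By the current-divider rule, I = I_s · G_k/ΣG = 34.4 × 0.03092 = 1.063 mA.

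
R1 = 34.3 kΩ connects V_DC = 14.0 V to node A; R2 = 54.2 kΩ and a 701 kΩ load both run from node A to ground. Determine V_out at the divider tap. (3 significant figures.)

V_out ≈ 8.32 V

First combine the lower leg with the load: R2 ‖ R_L = 50.31 kΩ.
Now apply the divider: V_out = 14.0 × 0.5946 = 8.325 V.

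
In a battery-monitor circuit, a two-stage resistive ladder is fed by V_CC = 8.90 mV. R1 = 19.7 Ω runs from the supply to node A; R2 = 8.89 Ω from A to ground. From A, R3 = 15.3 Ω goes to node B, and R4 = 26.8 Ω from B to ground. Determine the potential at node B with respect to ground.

V_B ≈ 1.54 mV

Node A sees R2 in parallel with the series input of stage 2, R3 + R4 = 42.10 Ω.
Effective lower resistance at A: R2 ‖ 42.10 = 7.340 Ω.
V_A = 8.90 × 7.340/(19.7 + 7.340) = 2.416 mV.
Stage 2 is unloaded, so V_B = V_A · R4/(R3+R4) = 2.416 × 26.8/42.10 = 1.538 mV.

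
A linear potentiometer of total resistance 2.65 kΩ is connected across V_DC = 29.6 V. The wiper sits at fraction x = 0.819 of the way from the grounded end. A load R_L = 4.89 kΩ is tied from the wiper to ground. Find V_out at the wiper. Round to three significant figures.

The pot divides into 0.4797 kΩ above the wiper and 2.170 kΩ below.
R_L loads the lower segment: effective lower R = 1.503 kΩ.
Loaded-divider output: V_out = 29.6 × 0.7581 = 22.44 V.

V_out ≈ 22.4 V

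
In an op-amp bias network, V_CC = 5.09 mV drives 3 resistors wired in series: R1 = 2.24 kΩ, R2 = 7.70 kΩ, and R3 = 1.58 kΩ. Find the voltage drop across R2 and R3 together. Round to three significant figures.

Total series resistance ΣR = 2.24 + 7.70 + 1.58 = 11.52 kΩ.
R_{R2..R3} = 7.70 + 1.58 = 9.280 kΩ.
V = V_CC · R/ΣR = 5.09 × 0.8056 = 4.100 mV.

V ≈ 4.10 mV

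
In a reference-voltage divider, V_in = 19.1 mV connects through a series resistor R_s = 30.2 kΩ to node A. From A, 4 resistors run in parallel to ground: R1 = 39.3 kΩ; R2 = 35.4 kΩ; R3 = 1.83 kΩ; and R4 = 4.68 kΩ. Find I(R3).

Equivalent of the parallel group: R_p = 1.229 kΩ.
V_A by voltage divider: V_A = 19.1 × 1.229/(30.2 + 1.229) = 0.7468 mV.
I(R3) = V_A / R3 = 0.7468/1.83 = 0.4081 µA.

I ≈ 0.408 µA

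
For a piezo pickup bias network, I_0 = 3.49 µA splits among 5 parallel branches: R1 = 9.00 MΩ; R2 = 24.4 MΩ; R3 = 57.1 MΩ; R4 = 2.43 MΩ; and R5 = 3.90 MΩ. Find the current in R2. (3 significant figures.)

Total conductance ΣG = 1/9.00 + 1/24.4 + 1/57.1 + 1/2.43 + 1/3.90 = 0.8375 (units of 1/MΩ).
Current divider: I(R2) = I_0 · G_k/ΣG = 3.49 × (0.04098/0.8375) = 3.49 × 0.04893 = 0.1708 µA.

I ≈ 0.171 µA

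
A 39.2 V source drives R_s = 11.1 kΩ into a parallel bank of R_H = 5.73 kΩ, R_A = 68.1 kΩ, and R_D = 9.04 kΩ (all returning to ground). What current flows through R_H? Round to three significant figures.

Parallel bank: R_p = 1/(1/5.73 + 1/68.1 + 1/9.04) = 3.335 kΩ.
V_A = 39.2 × 3.335/14.44 = 9.057 V.
Branch current I = V_A/R_H = 9.057/5.73 = 1.581 mA.

I ≈ 1.58 mA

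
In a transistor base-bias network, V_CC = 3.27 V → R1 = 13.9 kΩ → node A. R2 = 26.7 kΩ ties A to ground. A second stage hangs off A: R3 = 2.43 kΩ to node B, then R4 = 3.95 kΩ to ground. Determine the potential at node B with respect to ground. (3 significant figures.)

V_B ≈ 0.547 V

The second stage (R3 + R4 = 6.380 kΩ) loads node A in parallel with R2.
Effective lower resistance at A: R2 ‖ 6.380 = 5.150 kΩ.
So V_A = 3.27 × 0.2703 = 0.8840 V.
V_B = V_A × 0.6191 = 0.5473 V.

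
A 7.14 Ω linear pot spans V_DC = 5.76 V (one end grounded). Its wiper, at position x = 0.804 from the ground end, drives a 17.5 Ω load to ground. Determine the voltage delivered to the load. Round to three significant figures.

Lower segment x·R_p = 5.741 Ω; upper segment (1−x)·R_p = 1.399 Ω.
R_L loads the lower segment: effective lower R = 4.323 Ω.
Loaded-divider output: V_out = 5.76 × 0.7554 = 4.351 V.

V_out ≈ 4.35 V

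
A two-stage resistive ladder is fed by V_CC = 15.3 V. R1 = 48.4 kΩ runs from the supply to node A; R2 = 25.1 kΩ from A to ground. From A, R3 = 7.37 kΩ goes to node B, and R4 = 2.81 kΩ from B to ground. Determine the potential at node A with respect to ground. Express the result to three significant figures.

V_A ≈ 1.99 V

Node A sees R2 in parallel with the series input of stage 2, R3 + R4 = 10.18 kΩ.
R2 ‖ (R3+R4) = 7.243 kΩ.
So V_A = 15.3 × 0.1302 = 1.991 V.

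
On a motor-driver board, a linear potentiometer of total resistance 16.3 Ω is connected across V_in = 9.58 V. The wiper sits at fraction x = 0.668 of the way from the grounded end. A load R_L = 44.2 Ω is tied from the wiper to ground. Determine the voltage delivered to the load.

The pot divides into 5.412 Ω above the wiper and 10.89 Ω below.
Lower segment in parallel with the load: 10.89 ‖ 44.2 = 8.736 Ω.
Then V_out = V_in · 8.736/(5.412 + 8.736) = 5.916 V.

V_out ≈ 5.92 V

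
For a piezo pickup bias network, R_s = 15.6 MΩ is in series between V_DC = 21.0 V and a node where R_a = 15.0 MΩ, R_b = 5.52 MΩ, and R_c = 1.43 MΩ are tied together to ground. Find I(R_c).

I ≈ 0.931 µA

Combine the parallel branches: R_p = (1/15.0 + 1/5.52 + 1/1.43)⁻¹ = 1.056 MΩ.
Node voltage V_A = V_DC · R_p/(R_s + R_p) = 21.0 × 0.06339 = 1.331 V.
I(R_c) = V_A / R_c = 1.331/1.43 = 0.9309 µA.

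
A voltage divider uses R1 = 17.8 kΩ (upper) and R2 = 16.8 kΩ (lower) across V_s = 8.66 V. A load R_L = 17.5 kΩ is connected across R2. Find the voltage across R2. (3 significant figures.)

First combine the lower leg with the load: R2 ‖ R_L = 8.571 kΩ.
Then V_out = V_s · R2'/(R1 + R2') = 8.66 × 8.571/26.37 = 2.815 V.

V_out ≈ 2.81 V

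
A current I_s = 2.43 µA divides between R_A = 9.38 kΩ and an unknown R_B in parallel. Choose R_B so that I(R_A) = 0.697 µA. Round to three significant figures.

In a two-way split, I_A/I_s = R_B/(R_A + R_B).
0.697/2.43 = R_B/(R_A + R_B) → R_B = R_A · (0.2868)/(1 − 0.2868) = 9.38 × 0.4022 = 3.773 kΩ.

R_B ≈ 3.77 kΩ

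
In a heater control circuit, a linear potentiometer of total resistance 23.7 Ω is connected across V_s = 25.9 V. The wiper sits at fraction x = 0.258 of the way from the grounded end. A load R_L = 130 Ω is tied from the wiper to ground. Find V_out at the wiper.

Lower segment x·R_p = 6.115 Ω; upper segment (1−x)·R_p = 17.59 Ω.
R_L loads the lower segment: effective lower R = 5.840 Ω.
Loaded-divider output: V_out = 25.9 × 0.2493 = 6.457 V.
(Unloaded: V_out = x·V_s = 6.68 V.)

V_out ≈ 6.46 V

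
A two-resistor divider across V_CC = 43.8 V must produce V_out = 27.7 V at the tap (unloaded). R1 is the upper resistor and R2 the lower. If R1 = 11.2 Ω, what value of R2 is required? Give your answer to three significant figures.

R2 ≈ 19.3 Ω

V_out/V_CC = R2/(R1+R2) = 0.6324.
So R2 = R1 · V_out/(V_CC − V_out) = 11.2 × 27.7/(43.8 − 27.7) = 11.2 × 1.720 = 19.27 Ω.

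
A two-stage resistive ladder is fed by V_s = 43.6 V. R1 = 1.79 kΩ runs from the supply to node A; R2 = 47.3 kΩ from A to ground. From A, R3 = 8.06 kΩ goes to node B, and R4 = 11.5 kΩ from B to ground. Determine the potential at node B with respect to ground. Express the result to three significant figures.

V_B ≈ 22.7 V

Node A sees R2 in parallel with the series input of stage 2, R3 + R4 = 19.56 kΩ.
Effective lower resistance at A: R2 ‖ 19.56 = 13.84 kΩ.
So V_A = 43.6 × 0.8855 = 38.61 V.
V_B = V_A × 0.5879 = 22.70 V.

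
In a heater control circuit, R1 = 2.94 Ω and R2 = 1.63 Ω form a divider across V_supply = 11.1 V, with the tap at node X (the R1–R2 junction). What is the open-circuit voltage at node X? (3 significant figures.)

V_th ≈ 3.96 V

With X open, the divider is unloaded: V_th = 11.1 × 1.63/4.570 = 3.959 V.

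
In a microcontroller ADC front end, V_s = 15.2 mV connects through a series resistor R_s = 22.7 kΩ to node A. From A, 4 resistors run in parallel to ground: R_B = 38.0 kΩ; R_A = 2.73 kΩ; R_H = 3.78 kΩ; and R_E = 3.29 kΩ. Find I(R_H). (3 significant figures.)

Equivalent of the parallel group: R_p = 1.040 kΩ.
Node voltage V_A = V_s · R_p/(R_s + R_p) = 15.2 × 0.04383 = 0.6662 mV.
Branch current I = V_A/R_H = 0.6662/3.78 = 0.1762 µA.

I ≈ 0.176 µA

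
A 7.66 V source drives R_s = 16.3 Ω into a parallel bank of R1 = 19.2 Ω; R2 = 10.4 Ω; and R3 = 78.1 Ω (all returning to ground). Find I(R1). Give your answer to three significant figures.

I ≈ 0.110 A

Combine the parallel branches: R_p = (1/19.2 + 1/10.4 + 1/78.1)⁻¹ = 6.210 Ω.
V_A by voltage divider: V_A = 7.66 × 6.210/(16.3 + 6.210) = 2.113 V.
I(R1) = V_A / R1 = 2.113/19.2 = 0.1101 A.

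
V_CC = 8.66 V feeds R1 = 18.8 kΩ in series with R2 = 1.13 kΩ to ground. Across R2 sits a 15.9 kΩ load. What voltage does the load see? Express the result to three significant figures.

The load sits in parallel with R2, giving an effective lower resistance R2' = R2·R_L/(R2+R_L) = 1.055 kΩ.
Voltage divider with the loaded lower leg: V_out = 8.66 × 1.055/(18.8 + 1.055) = 8.66 × 0.05314 = 0.4602 V.

V_out ≈ 0.460 V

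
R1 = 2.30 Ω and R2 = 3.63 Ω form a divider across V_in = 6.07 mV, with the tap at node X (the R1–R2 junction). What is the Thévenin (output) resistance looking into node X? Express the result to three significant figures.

R_th ≈ 1.41 Ω

Looking into X with the source shorted: R_th = R1·R2/(R1+R2) = 2.300 × 3.63/5.930 = 1.408 Ω.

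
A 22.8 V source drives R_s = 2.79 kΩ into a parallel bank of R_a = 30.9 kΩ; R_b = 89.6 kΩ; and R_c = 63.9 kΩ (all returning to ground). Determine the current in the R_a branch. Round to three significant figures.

I ≈ 0.633 mA

Equivalent of the parallel group: R_p = 16.90 kΩ.
V_A by voltage divider: V_A = 22.8 × 16.90/(2.79 + 16.90) = 19.57 V.
Branch current I = V_A/R_a = 19.57/30.9 = 0.6333 mA.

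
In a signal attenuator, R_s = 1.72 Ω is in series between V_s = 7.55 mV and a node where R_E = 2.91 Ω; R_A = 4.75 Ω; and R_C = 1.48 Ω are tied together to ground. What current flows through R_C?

I ≈ 1.64 mA

Equivalent of the parallel group: R_p = 0.8131 Ω.
V_A = 7.55 × 0.8131/2.533 = 2.423 mV.
I(R_C) = V_A / R_C = 2.423/1.48 = 1.637 mA.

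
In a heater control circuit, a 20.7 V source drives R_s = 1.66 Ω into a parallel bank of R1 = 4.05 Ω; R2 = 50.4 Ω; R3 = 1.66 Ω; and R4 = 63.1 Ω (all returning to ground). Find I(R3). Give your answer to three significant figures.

Equivalent of the parallel group: R_p = 1.130 Ω.
V_A = 20.7 × 1.130/2.790 = 8.384 V.
Branch current I = V_A/R3 = 8.384/1.66 = 5.050 A.
(Equivalently: I_total = 7.420 A, then current-divider fraction G_k/ΣG = 0.6807.)

I ≈ 5.05 A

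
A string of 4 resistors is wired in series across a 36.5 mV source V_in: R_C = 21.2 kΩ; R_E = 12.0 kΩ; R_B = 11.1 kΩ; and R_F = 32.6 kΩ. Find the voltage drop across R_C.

Series total: ΣR = 21.2 + 12.0 + 11.1 + 32.6 = 76.90 kΩ.
By the voltage-divider rule, V = 36.5 × 21.20/76.90 = 10.06 mV.

V ≈ 10.1 mV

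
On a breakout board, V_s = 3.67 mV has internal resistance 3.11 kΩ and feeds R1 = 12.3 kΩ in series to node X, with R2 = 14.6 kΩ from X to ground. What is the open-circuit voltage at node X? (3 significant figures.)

V_th ≈ 1.79 mV

R1' = 3.11 + 12.3 = 15.41 kΩ (source resistance + R1).
V_th is the unloaded tap voltage: V_s · R2/(R1'+R2) = 3.67 × 0.4865 = 1.785 mV.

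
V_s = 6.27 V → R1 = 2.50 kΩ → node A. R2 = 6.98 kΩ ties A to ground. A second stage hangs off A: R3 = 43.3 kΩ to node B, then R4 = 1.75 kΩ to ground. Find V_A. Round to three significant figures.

V_A ≈ 4.44 V

Looking into the second stage from A: R3 + R4 = 45.05 kΩ appears in parallel with R2.
R2 ‖ (R3+R4) = 6.044 kΩ.
First divider: V_A = V_s · 6.044/(2.50 + 6.044) = 4.435 V.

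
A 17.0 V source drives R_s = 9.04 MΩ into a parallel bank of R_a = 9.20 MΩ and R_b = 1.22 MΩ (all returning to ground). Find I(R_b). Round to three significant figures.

Equivalent of the parallel group: R_p = 1.077 MΩ.
Node voltage V_A = V_s · R_p/(R_s + R_p) = 17.0 × 0.1065 = 1.810 V.
Branch current I = V_A/R_b = 1.810/1.22 = 1.484 µA.
(Equivalently: I_total = 1.680 µA, then current-divider fraction G_k/ΣG = 0.8829.)

I ≈ 1.48 µA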